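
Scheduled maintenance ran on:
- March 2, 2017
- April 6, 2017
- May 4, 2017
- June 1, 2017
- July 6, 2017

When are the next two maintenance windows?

August 3, 2017; September 7, 2017

All dates are Thursdays, 35, 28, 28, 35 days apart.
Specifically, the 1st Thursday of each month.
August 2017 — 1st Thursday is August 3, 2017.
September 2017 — 1st Thursday is September 7, 2017.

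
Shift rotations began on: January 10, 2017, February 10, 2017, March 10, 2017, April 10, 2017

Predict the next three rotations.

The day-of-month is always 10 (31, 28, 31 days between events).
So this recurs on the 10th of each month.
May 2017: May 10, 2017.
June 2017: June 10, 2017.
July 2017: July 10, 2017.

May 10, 2017; June 10, 2017; July 10, 2017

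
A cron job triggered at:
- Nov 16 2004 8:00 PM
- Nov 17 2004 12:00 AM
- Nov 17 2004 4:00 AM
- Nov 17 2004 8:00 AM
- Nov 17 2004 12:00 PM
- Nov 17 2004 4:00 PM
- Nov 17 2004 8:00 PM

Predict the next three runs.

Nov 18 2004 12:00 AM, Nov 18 2004 4:00 AM, Nov 18 2004 8:00 AM

Spacing: 4, 4, 4, 4, 4, 4 h — constant 4 h.
Nov 17 2004 8:00 PM + 4 h = Nov 18 2004 12:00 AM.
Nov 18 2004 12:00 AM + 4 h = Nov 18 2004 4:00 AM.
Nov 18 2004 4:00 AM + 4 h = Nov 18 2004 8:00 AM.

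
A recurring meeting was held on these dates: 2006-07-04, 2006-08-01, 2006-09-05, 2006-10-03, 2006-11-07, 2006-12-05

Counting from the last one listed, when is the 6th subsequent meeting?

2007-06-05

Gaps: 28, 35, 28, 35, 28 days — a mix of 28 and 35. Every date is a Tuesday.
Each is the 1st Tuesday of its month.
January 2007 — 1st Tuesday is 2007-01-02.
1st Tuesday of February 2007: 2007-02-06.
1st Tuesday of March 2007: 2007-03-06.
1st Tuesday of April 2007: 2007-04-03.
May 2007 — 1st Tuesday is 2007-05-01.
1st Tuesday of June 2007: 2007-06-05.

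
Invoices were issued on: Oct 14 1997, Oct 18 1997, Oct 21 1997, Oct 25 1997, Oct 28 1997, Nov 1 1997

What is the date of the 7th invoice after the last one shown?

Nov 25 1997

The gap pattern 4, 3, 4, 3, 4 repeats every 2 events.
These are the Tuesdays and Saturdays of each week.
Next Tuesday: Nov 4 1997.
Next Saturday: Nov 8 1997.
The following Tuesday is Nov 11 1997.
The following Saturday is Nov 15 1997.
Next Tuesday: Nov 18 1997.
Next Saturday: Nov 22 1997.
Next Tuesday: Nov 25 1997.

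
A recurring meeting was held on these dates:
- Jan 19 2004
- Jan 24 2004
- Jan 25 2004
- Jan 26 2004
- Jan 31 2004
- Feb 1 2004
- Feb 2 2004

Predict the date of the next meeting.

Feb 7 2004

The gap pattern 5, 1, 1, 5, 1, 1 repeats every 3 events.
These are the Mondays, Saturdays and Sundays of each week.
Next Saturday: Feb 7 2004.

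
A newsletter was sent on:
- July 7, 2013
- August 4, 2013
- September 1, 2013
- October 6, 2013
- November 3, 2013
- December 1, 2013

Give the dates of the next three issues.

January 5, 2014; February 2, 2014; March 2, 2014

These are Sundays at 28- or 35-day spacing (28, 28, 35, 28, 28).
The pattern: 1st Sunday of the month.
1st Sunday of January 2014: January 5, 2014.
1st Sunday of February 2014: February 2, 2014.
March 2014 — 1st Sunday is March 2, 2014.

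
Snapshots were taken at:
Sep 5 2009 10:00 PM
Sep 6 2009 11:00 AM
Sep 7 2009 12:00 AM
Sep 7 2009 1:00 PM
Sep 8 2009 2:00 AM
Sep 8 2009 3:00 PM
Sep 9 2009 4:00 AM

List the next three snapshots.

The interval is a steady 13 hours (13, 13, 13, 13, 13, 13).
Sep 9 2009 4:00 AM + 13 h = Sep 9 2009 5:00 PM.
Sep 9 2009 5:00 PM + 13 h = Sep 10 2009 6:00 AM.
Sep 10 2009 6:00 AM + 13 h = Sep 10 2009 7:00 PM.

Sep 9 2009 5:00 PM, Sep 10 2009 6:00 AM, Sep 10 2009 7:00 PM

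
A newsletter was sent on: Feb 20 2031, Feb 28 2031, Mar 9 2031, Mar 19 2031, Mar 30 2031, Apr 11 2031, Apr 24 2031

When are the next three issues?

Gaps: 8, 9, 10, 11, 12, 13 days — each gap is 1 larger than the previous one.
Next gap: 14 days. Apr 24 2031 + 14 days = May 8 2031.
Next gap: 15 days. May 8 2031 + 15 days = May 23 2031.
Next gap: 16 days. May 23 2031 + 16 days = Jun 8 2031.

May 8 2031, May 23 2031, Jun 8 2031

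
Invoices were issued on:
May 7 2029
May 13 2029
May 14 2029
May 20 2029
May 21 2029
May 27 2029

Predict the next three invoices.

May 28 2029, Jun 3 2029, Jun 4 2029

The gap pattern 6, 1, 6, 1, 6 repeats every 2 events.
These are the Mondays and Sundays of each week.
Next Monday: May 28 2029.
Next Sunday: Jun 3 2029.
Next Monday: Jun 4 2029.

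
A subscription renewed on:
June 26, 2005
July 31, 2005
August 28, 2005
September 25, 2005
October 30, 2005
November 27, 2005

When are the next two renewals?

December 25, 2005; January 29, 2006

All Sundays; the gaps (35, 28, 28, 35, 28) vary with month length.
This is the last Sunday of each month.
December 2005 ends with Sunday December 25, 2005.
January 2006 ends with Sunday January 29, 2006.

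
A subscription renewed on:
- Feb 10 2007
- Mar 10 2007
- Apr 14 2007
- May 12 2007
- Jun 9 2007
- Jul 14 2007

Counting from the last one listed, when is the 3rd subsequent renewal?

Oct 13 2007

All dates are Saturdays, 28, 35, 28, 28, 35 days apart.
Specifically, the 2nd Saturday of each month.
2nd Saturday of August 2007: Aug 11 2007.
September 2007 — 2nd Saturday is Sep 8 2007.
October 2007 — 2nd Saturday is Oct 13 2007.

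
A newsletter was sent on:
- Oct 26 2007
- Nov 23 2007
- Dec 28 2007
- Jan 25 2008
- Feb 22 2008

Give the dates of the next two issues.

All dates are Fridays, 28, 35, 28, 28 days apart.
Specifically, the 4th Friday of each month.
March 2008 — 4th Friday is Mar 28 2008.
4th Friday of April 2008: Apr 25 2008.

Mar 28 2008, Apr 25 2008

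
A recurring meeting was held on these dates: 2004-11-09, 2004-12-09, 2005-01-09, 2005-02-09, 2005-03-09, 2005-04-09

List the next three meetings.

Each date is the 9th; the gaps (30, 31, 31, 28, 31) track the month lengths.
The rule is the 9th of each month.
Next: May 2005 → 2005-05-09.
June 2005: 2005-06-09.
Next: July 2005 → 2005-07-09.

2005-05-09, 2005-06-09, 2005-07-09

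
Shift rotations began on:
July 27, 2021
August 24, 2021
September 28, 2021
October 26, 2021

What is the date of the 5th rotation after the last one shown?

March 22, 2022

Gaps: 28, 35, 28 days — a mix of 28 and 35. Every date is a Tuesday.
Each is the 4th Tuesday of its month.
November 2021 — 4th Tuesday is November 23, 2021.
December 2021 — 4th Tuesday is December 28, 2021.
4th Tuesday of January 2022: January 25, 2022.
4th Tuesday of February 2022: February 22, 2022.
4th Tuesday of March 2022: March 22, 2022.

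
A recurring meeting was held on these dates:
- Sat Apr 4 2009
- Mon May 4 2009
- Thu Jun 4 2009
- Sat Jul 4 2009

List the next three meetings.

Gaps: 30, 31, 30 days — not constant. Every event is on the 4th of the month.
Pattern: the 4th of each month.
Next: August 2009 → Tue Aug 4 2009.
Next: September 2009 → Fri Sep 4 2009.
Next: October 2009 → Sun Oct 4 2009.

Tue Aug 4 2009, Fri Sep 4 2009, Sun Oct 4 2009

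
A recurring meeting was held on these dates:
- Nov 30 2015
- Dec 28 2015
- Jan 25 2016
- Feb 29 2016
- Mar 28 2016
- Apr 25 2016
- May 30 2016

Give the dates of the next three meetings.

Jun 27 2016, Jul 25 2016, Aug 29 2016

These are Mondays with 28, 28, 35, 28, 28, 35-day gaps.
Each is the final Monday of its month — Nov 30 2015 is past the 28th, so '4th Monday' doesn't fit.
June 2016 ends with Monday Jun 27 2016.
July 2016 ends with Monday Jul 25 2016.
Last Monday of August 2016: Aug 29 2016.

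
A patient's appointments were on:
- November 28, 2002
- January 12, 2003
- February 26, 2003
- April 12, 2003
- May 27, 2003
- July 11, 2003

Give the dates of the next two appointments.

August 25, 2003; October 9, 2003

Gaps between consecutive events: 45, 45, 45, 45, 45 days — a constant 45-day interval.
July 11, 2003 + 45 days = August 25, 2003.
August 25, 2003 + 45 days = October 9, 2003.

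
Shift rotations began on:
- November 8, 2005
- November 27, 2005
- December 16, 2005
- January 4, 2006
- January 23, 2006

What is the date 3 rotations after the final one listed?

The spacing is 19, 19, 19, 19 days — always 19 days.
January 23, 2006 + 19 days = February 11, 2006.
February 11, 2006 + 19 days = March 2, 2006.
March 2, 2006 + 19 days = March 21, 2006.

March 21, 2006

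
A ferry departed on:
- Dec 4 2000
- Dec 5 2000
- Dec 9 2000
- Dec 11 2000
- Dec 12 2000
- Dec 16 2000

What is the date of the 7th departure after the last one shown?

Jan 1 2001

Every event lands on a Monday or Tuesday or Saturday (gaps cycle 1, 4, 2, 1, 4).
So the schedule is: every Monday, Tuesday and Saturday.
The following Monday is Dec 18 2000.
The following Tuesday is Dec 19 2000.
Next Saturday: Dec 23 2000.
The following Monday is Dec 25 2000.
Next Tuesday: Dec 26 2000.
Next Saturday: Dec 30 2000.
The following Monday is Jan 1 2001.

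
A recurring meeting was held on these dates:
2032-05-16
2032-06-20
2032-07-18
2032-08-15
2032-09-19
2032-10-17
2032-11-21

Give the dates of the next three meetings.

2032-12-19, 2033-01-16, 2033-02-20

Gaps: 35, 28, 28, 35, 28, 35 days — a mix of 28 and 35. Every date is a Sunday.
Each is the 3rd Sunday of its month.
3rd Sunday of December 2032: 2032-12-19.
January 2033 — 3rd Sunday is 2033-01-16.
3rd Sunday of February 2033: 2033-02-20.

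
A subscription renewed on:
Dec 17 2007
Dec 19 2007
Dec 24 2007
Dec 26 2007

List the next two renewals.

Gaps: 2, 5, 2 days — not constant, but cyclic with period 2.
The events fall on every Monday and Wednesday.
Next Monday: Dec 31 2007.
Next Wednesday: Jan 2 2008.

Dec 31 2007, Jan 2 2008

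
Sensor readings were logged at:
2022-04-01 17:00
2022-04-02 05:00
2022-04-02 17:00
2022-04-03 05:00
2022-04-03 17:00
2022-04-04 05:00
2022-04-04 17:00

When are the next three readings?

Spacing: 12, 12, 12, 12, 12, 12 h — constant 12 h.
2022-04-04 17:00 + 12 h = 2022-04-05 05:00.
2022-04-05 05:00 + 12 h = 2022-04-05 17:00.
2022-04-05 17:00 + 12 h = 2022-04-06 05:00.

2022-04-05 05:00, 2022-04-05 17:00, 2022-04-06 05:00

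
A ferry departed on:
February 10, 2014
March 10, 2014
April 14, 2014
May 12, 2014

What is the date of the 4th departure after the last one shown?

All dates are Mondays, 28, 35, 28 days apart.
Specifically, the 2nd Monday of each month.
June 2014 — 2nd Monday is June 9, 2014.
2nd Monday of July 2014: July 14, 2014.
August 2014 — 2nd Monday is August 11, 2014.
2nd Monday of September 2014: September 8, 2014.

September 8, 2014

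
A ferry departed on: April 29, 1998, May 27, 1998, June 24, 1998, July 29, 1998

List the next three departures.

All Wednesdays; the gaps (28, 28, 35) vary with month length.
This is the last Wednesday of each month.
Last Wednesday of August 1998: August 26, 1998.
Last Wednesday of September 1998: September 30, 1998.
October 1998 ends with Wednesday October 28, 1998.

August 26, 1998; September 30, 1998; October 28, 1998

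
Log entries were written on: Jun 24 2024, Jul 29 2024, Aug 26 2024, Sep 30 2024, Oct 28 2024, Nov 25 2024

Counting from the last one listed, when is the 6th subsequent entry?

May 26 2025

Every date is a Monday; gaps 35, 28, 35, 28, 28 days.
Each is the last Monday of its month (at least one falls on the 29th or later, ruling out '4th Monday').
December 2024 ends with Monday Dec 30 2024.
Last Monday of January 2025: Jan 27 2025.
Last Monday of February 2025: Feb 24 2025.
March 2025 ends with Monday Mar 31 2025.
April 2025 ends with Monday Apr 28 2025.
May 2025 ends with Monday May 26 2025.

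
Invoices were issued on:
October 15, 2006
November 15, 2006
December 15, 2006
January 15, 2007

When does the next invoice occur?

February 15, 2007

Gaps: 31, 30, 31 days — not constant. Every event is on the 15th of the month.
Pattern: the 15th of each month.
Next: February 2007 → February 15, 2007.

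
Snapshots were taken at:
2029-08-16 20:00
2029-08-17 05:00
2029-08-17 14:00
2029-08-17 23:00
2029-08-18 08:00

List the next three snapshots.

2029-08-18 17:00, 2029-08-19 02:00, 2029-08-19 11:00

The interval is a steady 9 hours (9, 9, 9, 9).
2029-08-18 08:00 + 9 h = 2029-08-18 17:00.
2029-08-18 17:00 + 9 h = 2029-08-19 02:00.
2029-08-19 02:00 + 9 h = 2029-08-19 11:00.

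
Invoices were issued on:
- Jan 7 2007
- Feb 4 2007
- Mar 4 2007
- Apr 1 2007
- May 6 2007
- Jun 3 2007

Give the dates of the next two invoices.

Jul 1 2007, Aug 5 2007

These are Sundays at 28- or 35-day spacing (28, 28, 28, 35, 28).
The pattern: 1st Sunday of the month.
July 2007 — 1st Sunday is Jul 1 2007.
August 2007 — 1st Sunday is Aug 5 2007.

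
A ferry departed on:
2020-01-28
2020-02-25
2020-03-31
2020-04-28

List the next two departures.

2020-05-26, 2020-06-30

All Tuesdays; the gaps (28, 35, 28) vary with month length.
This is the last Tuesday of each month.
Last Tuesday of May 2020: 2020-05-26.
Last Tuesday of June 2020: 2020-06-30.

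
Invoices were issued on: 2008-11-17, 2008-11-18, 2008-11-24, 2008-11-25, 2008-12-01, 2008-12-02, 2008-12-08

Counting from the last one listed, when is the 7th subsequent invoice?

2008-12-30

Gaps: 1, 6, 1, 6, 1, 6 days — not constant, but cyclic with period 2.
The events fall on every Monday and Tuesday.
The following Tuesday is 2008-12-09.
The following Monday is 2008-12-15.
Next Tuesday: 2008-12-16.
The following Monday is 2008-12-22.
The following Tuesday is 2008-12-23.
Next Monday: 2008-12-29.
The following Tuesday is 2008-12-30.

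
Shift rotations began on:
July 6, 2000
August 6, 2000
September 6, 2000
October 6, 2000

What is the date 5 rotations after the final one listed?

The day-of-month is always 6 (31, 31, 30 days between events).
So this recurs on the 6th of each month.
November 2000: November 6, 2000.
December 2000: December 6, 2000.
Next: January 2001 → January 6, 2001.
Next: February 2001 → February 6, 2001.
March 2001: March 6, 2001.

March 6, 2001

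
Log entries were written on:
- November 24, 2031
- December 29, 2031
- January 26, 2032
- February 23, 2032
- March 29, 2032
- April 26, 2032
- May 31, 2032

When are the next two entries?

These are Mondays with 35, 28, 28, 35, 28, 35-day gaps.
Each is the final Monday of its month — December 29, 2031 is past the 28th, so '4th Monday' doesn't fit.
June 2032 ends with Monday June 28, 2032.
July 2032 ends with Monday July 26, 2032.

June 28, 2032; July 26, 2032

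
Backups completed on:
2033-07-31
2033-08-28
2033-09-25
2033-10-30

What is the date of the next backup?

2033-11-27

These are Sundays with 28, 28, 35-day gaps.
Each is the final Sunday of its month — 2033-07-31 is past the 28th, so '4th Sunday' doesn't fit.
Last Sunday of November 2033: 2033-11-27.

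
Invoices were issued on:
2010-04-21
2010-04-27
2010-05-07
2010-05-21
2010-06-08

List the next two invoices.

2010-06-30, 2010-07-26

Gaps: 6, 10, 14, 18 days — each gap is 4 larger than the previous one.
Next gap: 22 days. 2010-06-08 + 22 days = 2010-06-30.
Next gap: 26 days. 2010-06-30 + 26 days = 2010-07-26.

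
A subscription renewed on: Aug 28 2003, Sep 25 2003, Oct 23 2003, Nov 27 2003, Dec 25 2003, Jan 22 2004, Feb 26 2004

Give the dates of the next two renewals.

All dates are Thursdays, 28, 28, 35, 28, 28, 35 days apart.
Specifically, the 4th Thursday of each month.
March 2004 — 4th Thursday is Mar 25 2004.
April 2004 — 4th Thursday is Apr 22 2004.

Mar 25 2004, Apr 22 2004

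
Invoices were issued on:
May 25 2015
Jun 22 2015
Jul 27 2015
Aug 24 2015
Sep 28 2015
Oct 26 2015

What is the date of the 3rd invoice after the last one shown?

Jan 25 2016

These are Mondays at 28- or 35-day spacing (28, 35, 28, 35, 28).
The pattern: 4th Monday of the month.
4th Monday of November 2015: Nov 23 2015.
December 2015 — 4th Monday is Dec 28 2015.
4th Monday of January 2016: Jan 25 2016.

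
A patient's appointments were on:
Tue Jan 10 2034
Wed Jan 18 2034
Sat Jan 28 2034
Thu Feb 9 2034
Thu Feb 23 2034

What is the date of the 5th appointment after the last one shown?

Gaps: 8, 10, 12, 14 days — each gap is 2 larger than the previous one.
Next gap: 16 days. Thu Feb 23 2034 + 16 days = Sat Mar 11 2034.
Next gap: 18 days. Sat Mar 11 2034 + 18 days = Wed Mar 29 2034.
Next gap: 20 days. Wed Mar 29 2034 + 20 days = Tue Apr 18 2034.
Next gap: 22 days. Tue Apr 18 2034 + 22 days = Wed May 10 2034.
Next gap: 24 days. Wed May 10 2034 + 24 days = Sat Jun 3 2034.

Sat Jun 3 2034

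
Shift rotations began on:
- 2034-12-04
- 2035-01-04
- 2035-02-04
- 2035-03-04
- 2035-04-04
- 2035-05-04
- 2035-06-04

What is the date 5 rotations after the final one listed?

2035-11-04

Each date is the 4th; the gaps (31, 31, 28, 31, 30, 31) track the month lengths.
The rule is the 4th of each month.
Next: July 2035 → 2035-07-04.
August 2035: 2035-08-04.
Next: September 2035 → 2035-09-04.
Next: October 2035 → 2035-10-04.
Next: November 2035 → 2035-11-04.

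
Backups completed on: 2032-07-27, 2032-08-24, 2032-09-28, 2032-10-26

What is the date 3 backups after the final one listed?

2033-01-25

These are Tuesdays at 28- or 35-day spacing (28, 35, 28).
The pattern: 4th Tuesday of the month.
4th Tuesday of November 2032: 2032-11-23.
4th Tuesday of December 2032: 2032-12-28.
January 2033 — 4th Tuesday is 2033-01-25.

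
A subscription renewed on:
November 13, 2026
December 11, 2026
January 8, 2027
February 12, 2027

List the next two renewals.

March 12, 2027; April 9, 2027

Gaps: 28, 28, 35 days — a mix of 28 and 35. Every date is a Friday.
Each is the 2nd Friday of its month.
March 2027 — 2nd Friday is March 12, 2027.
2nd Friday of April 2027: April 9, 2027.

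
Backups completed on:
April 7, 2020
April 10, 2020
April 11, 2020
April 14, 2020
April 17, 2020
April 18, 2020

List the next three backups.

The gap pattern 3, 1, 3, 3, 1 repeats every 3 events.
These are the Tuesdays, Fridays and Saturdays of each week.
The following Tuesday is April 21, 2020.
The following Friday is April 24, 2020.
The following Saturday is April 25, 2020.

April 21, 2020; April 24, 2020; April 25, 2020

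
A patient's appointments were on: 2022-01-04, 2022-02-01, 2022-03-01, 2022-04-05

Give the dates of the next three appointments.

2022-05-03, 2022-06-07, 2022-07-05

Gaps: 28, 28, 35 days — a mix of 28 and 35. Every date is a Tuesday.
Each is the 1st Tuesday of its month.
May 2022 — 1st Tuesday is 2022-05-03.
1st Tuesday of June 2022: 2022-06-07.
1st Tuesday of July 2022: 2022-07-05.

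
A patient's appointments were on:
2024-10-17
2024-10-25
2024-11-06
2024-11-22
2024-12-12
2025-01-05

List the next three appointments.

Gaps: 8, 12, 16, 20, 24 days — each gap is 4 larger than the previous one.
Next gap: 28 days. 2025-01-05 + 28 days = 2025-02-02.
Next gap: 32 days. 2025-02-02 + 32 days = 2025-03-06.
Next gap: 36 days. 2025-03-06 + 36 days = 2025-04-11.

2025-02-02, 2025-03-06, 2025-04-11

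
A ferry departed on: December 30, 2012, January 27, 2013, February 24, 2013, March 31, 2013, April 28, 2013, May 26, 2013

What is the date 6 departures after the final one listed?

All Sundays; the gaps (28, 28, 35, 28, 28) vary with month length.
This is the last Sunday of each month.
Last Sunday of June 2013: June 30, 2013.
July 2013 ends with Sunday July 28, 2013.
Last Sunday of August 2013: August 25, 2013.
September 2013 ends with Sunday September 29, 2013.
October 2013 ends with Sunday October 27, 2013.
November 2013 ends with Sunday November 24, 2013.

November 24, 2013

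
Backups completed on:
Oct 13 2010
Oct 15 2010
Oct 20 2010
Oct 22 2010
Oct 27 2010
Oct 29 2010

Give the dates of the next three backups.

Gaps: 2, 5, 2, 5, 2 days — not constant, but cyclic with period 2.
The events fall on every Wednesday and Friday.
The following Wednesday is Nov 3 2010.
Next Friday: Nov 5 2010.
Next Wednesday: Nov 10 2010.

Nov 3 2010, Nov 5 2010, Nov 10 2010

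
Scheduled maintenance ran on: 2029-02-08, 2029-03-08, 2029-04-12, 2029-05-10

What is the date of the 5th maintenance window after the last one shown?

All dates are Thursdays, 28, 35, 28 days apart.
Specifically, the 2nd Thursday of each month.
2nd Thursday of June 2029: 2029-06-14.
July 2029 — 2nd Thursday is 2029-07-12.
2nd Thursday of August 2029: 2029-08-09.
2nd Thursday of September 2029: 2029-09-13.
October 2029 — 2nd Thursday is 2029-10-11.

2029-10-11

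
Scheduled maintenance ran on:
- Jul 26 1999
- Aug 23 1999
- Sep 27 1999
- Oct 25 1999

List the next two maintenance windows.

Nov 22 1999, Dec 27 1999

Gaps: 28, 35, 28 days — a mix of 28 and 35. Every date is a Monday.
Each is the 4th Monday of its month.
4th Monday of November 1999: Nov 22 1999.
4th Monday of December 1999: Dec 27 1999.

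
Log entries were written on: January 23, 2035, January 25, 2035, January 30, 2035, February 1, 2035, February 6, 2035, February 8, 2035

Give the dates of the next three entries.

February 13, 2035; February 15, 2035; February 20, 2035

The gap pattern 2, 5, 2, 5, 2 repeats every 2 events.
These are the Tuesdays and Thursdays of each week.
The following Tuesday is February 13, 2035.
The following Thursday is February 15, 2035.
Next Tuesday: February 20, 2035.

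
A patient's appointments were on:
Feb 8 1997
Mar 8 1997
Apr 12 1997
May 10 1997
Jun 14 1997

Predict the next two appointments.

Jul 12 1997, Aug 9 1997

Gaps: 28, 35, 28, 35 days — a mix of 28 and 35. Every date is a Saturday.
Each is the 2nd Saturday of its month.
2nd Saturday of July 1997: Jul 12 1997.
2nd Saturday of August 1997: Aug 9 1997.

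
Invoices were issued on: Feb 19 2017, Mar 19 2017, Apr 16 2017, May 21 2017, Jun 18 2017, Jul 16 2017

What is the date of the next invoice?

Aug 20 2017

All dates are Sundays, 28, 28, 35, 28, 28 days apart.
Specifically, the 3rd Sunday of each month.
3rd Sunday of August 2017: Aug 20 2017.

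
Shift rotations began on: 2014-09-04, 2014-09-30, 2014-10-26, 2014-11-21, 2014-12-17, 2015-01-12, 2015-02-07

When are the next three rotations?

Gaps between consecutive events: 26, 26, 26, 26, 26, 26 days — a constant 26-day interval.
2015-02-07 + 26 days = 2015-03-05.
2015-03-05 + 26 days = 2015-03-31.
2015-03-31 + 26 days = 2015-04-26.

2015-03-05, 2015-03-31, 2015-04-26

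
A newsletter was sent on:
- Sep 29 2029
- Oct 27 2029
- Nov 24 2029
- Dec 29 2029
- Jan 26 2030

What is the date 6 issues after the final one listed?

Every date is a Saturday; gaps 28, 28, 35, 28 days.
Each is the last Saturday of its month (at least one falls on the 29th or later, ruling out '4th Saturday').
Last Saturday of February 2030: Feb 23 2030.
March 2030 ends with Saturday Mar 30 2030.
Last Saturday of April 2030: Apr 27 2030.
Last Saturday of May 2030: May 25 2030.
June 2030 ends with Saturday Jun 29 2030.
Last Saturday of July 2030: Jul 27 2030.

Jul 27 2030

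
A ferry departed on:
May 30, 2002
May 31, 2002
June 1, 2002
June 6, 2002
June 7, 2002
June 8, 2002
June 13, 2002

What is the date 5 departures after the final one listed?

Every event lands on a Thursday or Friday or Saturday (gaps cycle 1, 1, 5, 1, 1, 5).
So the schedule is: every Thursday, Friday and Saturday.
The following Friday is June 14, 2002.
Next Saturday: June 15, 2002.
The following Thursday is June 20, 2002.
The following Friday is June 21, 2002.
Next Saturday: June 22, 2002.

June 22, 2002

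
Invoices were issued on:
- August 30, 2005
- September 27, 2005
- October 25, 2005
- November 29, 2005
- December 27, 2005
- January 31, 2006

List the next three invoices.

These are Tuesdays with 28, 28, 35, 28, 35-day gaps.
Each is the final Tuesday of its month — August 30, 2005 is past the 28th, so '4th Tuesday' doesn't fit.
Last Tuesday of February 2006: February 28, 2006.
Last Tuesday of March 2006: March 28, 2006.
April 2006 ends with Tuesday April 25, 2006.

February 28, 2006; March 28, 2006; April 25, 2006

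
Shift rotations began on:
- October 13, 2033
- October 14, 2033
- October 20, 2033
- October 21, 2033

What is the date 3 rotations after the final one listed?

November 3, 2033

Gaps: 1, 6, 1 days — not constant, but cyclic with period 2.
The events fall on every Thursday and Friday.
Next Thursday: October 27, 2033.
Next Friday: October 28, 2033.
Next Thursday: November 3, 2033.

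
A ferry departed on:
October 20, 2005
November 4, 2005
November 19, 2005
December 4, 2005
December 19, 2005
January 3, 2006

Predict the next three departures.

The spacing is 15, 15, 15, 15, 15 days — always 15 days.
January 3, 2006 + 15 days = January 18, 2006.
January 18, 2006 + 15 days = February 2, 2006.
February 2, 2006 + 15 days = February 17, 2006.

January 18, 2006; February 2, 2006; February 17, 2006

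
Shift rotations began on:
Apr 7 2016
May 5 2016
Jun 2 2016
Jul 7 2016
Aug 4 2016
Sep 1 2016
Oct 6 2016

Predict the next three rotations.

Nov 3 2016, Dec 1 2016, Jan 5 2017

Gaps: 28, 28, 35, 28, 28, 35 days — a mix of 28 and 35. Every date is a Thursday.
Each is the 1st Thursday of its month.
November 2016 — 1st Thursday is Nov 3 2016.
1st Thursday of December 2016: Dec 1 2016.
January 2017 — 1st Thursday is Jan 5 2017.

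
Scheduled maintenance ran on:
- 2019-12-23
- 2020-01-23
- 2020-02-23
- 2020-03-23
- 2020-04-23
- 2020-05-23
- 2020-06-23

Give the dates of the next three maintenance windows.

2020-07-23, 2020-08-23, 2020-09-23

Each date is the 23rd; the gaps (31, 31, 29, 31, 30, 31) track the month lengths.
The rule is the 23rd of each month.
Next: July 2020 → 2020-07-23.
August 2020: 2020-08-23.
September 2020: 2020-09-23.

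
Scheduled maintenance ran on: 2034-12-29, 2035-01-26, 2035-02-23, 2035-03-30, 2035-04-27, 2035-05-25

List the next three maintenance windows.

2035-06-29, 2035-07-27, 2035-08-31

These are Fridays with 28, 28, 35, 28, 28-day gaps.
Each is the final Friday of its month — 2034-12-29 is past the 28th, so '4th Friday' doesn't fit.
Last Friday of June 2035: 2035-06-29.
July 2035 ends with Friday 2035-07-27.
Last Friday of August 2035: 2035-08-31.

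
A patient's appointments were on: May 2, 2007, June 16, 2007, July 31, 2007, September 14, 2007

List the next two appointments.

October 29, 2007; December 13, 2007

The spacing is 45, 45, 45 days — always 45 days.
September 14, 2007 + 45 days = October 29, 2007.
October 29, 2007 + 45 days = December 13, 2007.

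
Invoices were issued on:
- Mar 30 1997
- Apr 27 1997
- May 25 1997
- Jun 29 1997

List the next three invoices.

These are Sundays with 28, 28, 35-day gaps.
Each is the final Sunday of its month — Mar 30 1997 is past the 28th, so '4th Sunday' doesn't fit.
Last Sunday of July 1997: Jul 27 1997.
Last Sunday of August 1997: Aug 31 1997.
Last Sunday of September 1997: Sep 28 1997.

Jul 27 1997, Aug 31 1997, Sep 28 1997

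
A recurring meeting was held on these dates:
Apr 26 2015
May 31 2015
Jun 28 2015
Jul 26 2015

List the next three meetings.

Aug 30 2015, Sep 27 2015, Oct 25 2015

All Sundays; the gaps (35, 28, 28) vary with month length.
This is the last Sunday of each month.
August 2015 ends with Sunday Aug 30 2015.
September 2015 ends with Sunday Sep 27 2015.
Last Sunday of October 2015: Oct 25 2015.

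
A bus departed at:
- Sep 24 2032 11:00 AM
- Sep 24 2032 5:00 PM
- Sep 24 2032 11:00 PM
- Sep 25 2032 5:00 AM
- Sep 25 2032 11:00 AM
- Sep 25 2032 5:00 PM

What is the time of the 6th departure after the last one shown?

Sep 27 2032 5:00 AM

The interval is a steady 6 hours (6, 6, 6, 6, 6).
Sep 25 2032 5:00 PM + 6 h = Sep 25 2032 11:00 PM.
Sep 25 2032 11:00 PM + 6 h = Sep 26 2032 5:00 AM.
Sep 26 2032 5:00 AM + 6 h = Sep 26 2032 11:00 AM.
Sep 26 2032 11:00 AM + 6 h = Sep 26 2032 5:00 PM.
Sep 26 2032 5:00 PM + 6 h = Sep 26 2032 11:00 PM.
Sep 26 2032 11:00 PM + 6 h = Sep 27 2032 5:00 AM.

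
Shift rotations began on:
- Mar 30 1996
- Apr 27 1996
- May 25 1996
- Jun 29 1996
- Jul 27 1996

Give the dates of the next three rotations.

Aug 31 1996, Sep 28 1996, Oct 26 1996

Every date is a Saturday; gaps 28, 28, 35, 28 days.
Each is the last Saturday of its month (at least one falls on the 29th or later, ruling out '4th Saturday').
Last Saturday of August 1996: Aug 31 1996.
Last Saturday of September 1996: Sep 28 1996.
October 1996 ends with Saturday Oct 26 1996.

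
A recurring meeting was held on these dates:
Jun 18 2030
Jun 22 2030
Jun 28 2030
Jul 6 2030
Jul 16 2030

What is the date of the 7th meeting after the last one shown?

Nov 19 2030

Intervals are 4, 6, 8, 10 days — an arithmetic progression with common difference 2.
Next gap: 12 days. Jul 16 2030 + 12 days = Jul 28 2030.
Next gap: 14 days. Jul 28 2030 + 14 days = Aug 11 2030.
Next gap: 16 days. Aug 11 2030 + 16 days = Aug 27 2030.
Next gap: 18 days. Aug 27 2030 + 18 days = Sep 14 2030.
Next gap: 20 days. Sep 14 2030 + 20 days = Oct 4 2030.
Next gap: 22 days. Oct 4 2030 + 22 days = Oct 26 2030.
Next gap: 24 days. Oct 26 2030 + 24 days = Nov 19 2030.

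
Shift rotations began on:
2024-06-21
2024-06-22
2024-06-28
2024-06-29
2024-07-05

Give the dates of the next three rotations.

Every event lands on a Friday or Saturday (gaps cycle 1, 6, 1, 6).
So the schedule is: every Friday and Saturday.
Next Saturday: 2024-07-06.
Next Friday: 2024-07-12.
Next Saturday: 2024-07-13.

2024-07-06, 2024-07-12, 2024-07-13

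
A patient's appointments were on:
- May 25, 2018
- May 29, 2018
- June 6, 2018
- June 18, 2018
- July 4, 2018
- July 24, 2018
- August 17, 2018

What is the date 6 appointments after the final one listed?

Intervals are 4, 8, 12, 16, 20, 24 days — an arithmetic progression with common difference 4.
Next gap: 28 days. August 17, 2018 + 28 days = September 14, 2018.
Next gap: 32 days. September 14, 2018 + 32 days = October 16, 2018.
Next gap: 36 days. October 16, 2018 + 36 days = November 21, 2018.
Next gap: 40 days. November 21, 2018 + 40 days = December 31, 2018.
Next gap: 44 days. December 31, 2018 + 44 days = February 13, 2019.
Next gap: 48 days. February 13, 2019 + 48 days = April 2, 2019.

April 2, 2019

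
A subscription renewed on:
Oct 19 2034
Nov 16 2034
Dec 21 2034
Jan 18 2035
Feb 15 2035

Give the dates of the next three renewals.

Mar 15 2035, Apr 19 2035, May 17 2035

These are Thursdays at 28- or 35-day spacing (28, 35, 28, 28).
The pattern: 3rd Thursday of the month.
3rd Thursday of March 2035: Mar 15 2035.
April 2035 — 3rd Thursday is Apr 19 2035.
May 2035 — 3rd Thursday is May 17 2035.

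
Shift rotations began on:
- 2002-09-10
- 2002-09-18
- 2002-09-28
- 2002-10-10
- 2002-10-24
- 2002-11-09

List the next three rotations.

2002-11-27, 2002-12-17, 2003-01-08

Intervals are 8, 10, 12, 14, 16 days — an arithmetic progression with common difference 2.
Next gap: 18 days. 2002-11-09 + 18 days = 2002-11-27.
Next gap: 20 days. 2002-11-27 + 20 days = 2002-12-17.
Next gap: 22 days. 2002-12-17 + 22 days = 2003-01-08.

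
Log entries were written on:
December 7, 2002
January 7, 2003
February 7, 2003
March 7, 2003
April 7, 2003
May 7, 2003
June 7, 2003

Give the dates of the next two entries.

July 7, 2003; August 7, 2003

Gaps: 31, 31, 28, 31, 30, 31 days — not constant. Every event is on the 7th of the month.
Pattern: the 7th of each month.
July 2003: July 7, 2003.
Next: August 2003 → August 7, 2003.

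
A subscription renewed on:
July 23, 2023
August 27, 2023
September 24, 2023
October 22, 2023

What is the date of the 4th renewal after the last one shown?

All dates are Sundays, 35, 28, 28 days apart.
Specifically, the 4th Sunday of each month.
November 2023 — 4th Sunday is November 26, 2023.
December 2023 — 4th Sunday is December 24, 2023.
January 2024 — 4th Sunday is January 28, 2024.
4th Sunday of February 2024: February 25, 2024.

February 25, 2024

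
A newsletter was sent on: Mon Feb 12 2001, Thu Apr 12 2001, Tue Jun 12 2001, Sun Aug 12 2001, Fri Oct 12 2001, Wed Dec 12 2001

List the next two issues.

Tue Feb 12 2002, Fri Apr 12 2002

Each date is the 12th; the gaps (59, 61, 61, 61, 61) track the month lengths.
The rule is the 12th of every 2 months.
February 2002: Tue Feb 12 2002.
Next: April 2002 → Fri Apr 12 2002.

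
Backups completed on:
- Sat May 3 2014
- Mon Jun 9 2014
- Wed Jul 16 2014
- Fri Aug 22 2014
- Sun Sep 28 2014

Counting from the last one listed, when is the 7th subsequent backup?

Sun Jun 14 2015

Gaps between consecutive events: 37, 37, 37, 37 days — a constant 37-day interval.
Sun Sep 28 2014 + 37 days = Tue Nov 4 2014.
Tue Nov 4 2014 + 37 days = Thu Dec 11 2014.
Thu Dec 11 2014 + 37 days = Sat Jan 17 2015.
Sat Jan 17 2015 + 37 days = Mon Feb 23 2015.
Mon Feb 23 2015 + 37 days = Wed Apr 1 2015.
Wed Apr 1 2015 + 37 days = Fri May 8 2015.
Fri May 8 2015 + 37 days = Sun Jun 14 2015.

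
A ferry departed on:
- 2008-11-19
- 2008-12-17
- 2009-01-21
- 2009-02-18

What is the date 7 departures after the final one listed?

Gaps: 28, 35, 28 days — a mix of 28 and 35. Every date is a Wednesday.
Each is the 3rd Wednesday of its month.
March 2009 — 3rd Wednesday is 2009-03-18.
April 2009 — 3rd Wednesday is 2009-04-15.
3rd Wednesday of May 2009: 2009-05-20.
3rd Wednesday of June 2009: 2009-06-17.
3rd Wednesday of July 2009: 2009-07-15.
3rd Wednesday of August 2009: 2009-08-19.
3rd Wednesday of September 2009: 2009-09-16.

2009-09-16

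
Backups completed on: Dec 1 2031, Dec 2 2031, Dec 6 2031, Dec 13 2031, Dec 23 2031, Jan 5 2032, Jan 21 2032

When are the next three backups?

Feb 9 2032, Mar 2 2032, Mar 27 2032

Intervals are 1, 4, 7, 10, 13, 16 days — an arithmetic progression with common difference 3.
Next gap: 19 days. Jan 21 2032 + 19 days = Feb 9 2032.
Next gap: 22 days. Feb 9 2032 + 22 days = Mar 2 2032.
Next gap: 25 days. Mar 2 2032 + 25 days = Mar 27 2032.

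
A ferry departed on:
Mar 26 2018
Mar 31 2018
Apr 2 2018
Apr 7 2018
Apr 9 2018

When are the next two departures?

Every event lands on a Monday or Saturday (gaps cycle 5, 2, 5, 2).
So the schedule is: every Monday and Saturday.
The following Saturday is Apr 14 2018.
Next Monday: Apr 16 2018.

Apr 14 2018, Apr 16 2018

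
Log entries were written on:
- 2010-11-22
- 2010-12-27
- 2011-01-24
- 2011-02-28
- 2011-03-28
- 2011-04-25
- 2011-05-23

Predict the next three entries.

Gaps: 35, 28, 35, 28, 28, 28 days — a mix of 28 and 35. Every date is a Monday.
Each is the 4th Monday of its month.
June 2011 — 4th Monday is 2011-06-27.
4th Monday of July 2011: 2011-07-25.
August 2011 — 4th Monday is 2011-08-22.

2011-06-27, 2011-07-25, 2011-08-22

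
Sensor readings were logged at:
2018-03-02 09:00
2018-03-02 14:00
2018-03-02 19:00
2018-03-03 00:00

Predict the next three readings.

2018-03-03 05:00, 2018-03-03 10:00, 2018-03-03 15:00

The interval is a steady 5 hours (5, 5, 5).
2018-03-03 00:00 + 5 h = 2018-03-03 05:00.
2018-03-03 05:00 + 5 h = 2018-03-03 10:00.
2018-03-03 10:00 + 5 h = 2018-03-03 15:00.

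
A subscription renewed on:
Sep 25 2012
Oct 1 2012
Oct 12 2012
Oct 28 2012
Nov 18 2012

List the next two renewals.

Intervals are 6, 11, 16, 21 days — an arithmetic progression with common difference 5.
Next gap: 26 days. Nov 18 2012 + 26 days = Dec 14 2012.
Next gap: 31 days. Dec 14 2012 + 31 days = Jan 14 2013.

Dec 14 2012, Jan 14 2013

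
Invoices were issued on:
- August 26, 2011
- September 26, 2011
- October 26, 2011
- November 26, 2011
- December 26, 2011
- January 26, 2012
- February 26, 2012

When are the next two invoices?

Gaps: 31, 30, 31, 30, 31, 31 days — not constant. Every event is on the 26th of the month.
Pattern: the 26th of each month.
March 2012: March 26, 2012.
April 2012: April 26, 2012.

March 26, 2012; April 26, 2012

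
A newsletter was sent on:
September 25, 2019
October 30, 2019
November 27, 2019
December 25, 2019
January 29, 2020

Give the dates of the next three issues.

All Wednesdays; the gaps (35, 28, 28, 35) vary with month length.
This is the last Wednesday of each month.
February 2020 ends with Wednesday February 26, 2020.
Last Wednesday of March 2020: March 25, 2020.
April 2020 ends with Wednesday April 29, 2020.

February 26, 2020; March 25, 2020; April 29, 2020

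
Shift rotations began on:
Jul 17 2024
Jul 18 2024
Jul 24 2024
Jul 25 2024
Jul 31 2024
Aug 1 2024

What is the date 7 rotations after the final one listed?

Aug 28 2024

Every event lands on a Wednesday or Thursday (gaps cycle 1, 6, 1, 6, 1).
So the schedule is: every Wednesday and Thursday.
Next Wednesday: Aug 7 2024.
The following Thursday is Aug 8 2024.
Next Wednesday: Aug 14 2024.
The following Thursday is Aug 15 2024.
The following Wednesday is Aug 21 2024.
The following Thursday is Aug 22 2024.
The following Wednesday is Aug 28 2024.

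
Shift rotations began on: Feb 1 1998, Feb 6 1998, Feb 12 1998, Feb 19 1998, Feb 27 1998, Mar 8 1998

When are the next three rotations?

The spacing grows by 1 each time: 5, 6, 7, 8, 9 days.
Next gap: 10 days. Mar 8 1998 + 10 days = Mar 18 1998.
Next gap: 11 days. Mar 18 1998 + 11 days = Mar 29 1998.
Next gap: 12 days. Mar 29 1998 + 12 days = Apr 10 1998.

Mar 18 1998, Mar 29 1998, Apr 10 1998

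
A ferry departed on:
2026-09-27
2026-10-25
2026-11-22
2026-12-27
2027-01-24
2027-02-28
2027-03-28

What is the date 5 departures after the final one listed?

All dates are Sundays, 28, 28, 35, 28, 35, 28 days apart.
Specifically, the 4th Sunday of each month.
April 2027 — 4th Sunday is 2027-04-25.
4th Sunday of May 2027: 2027-05-23.
June 2027 — 4th Sunday is 2027-06-27.
4th Sunday of July 2027: 2027-07-25.
August 2027 — 4th Sunday is 2027-08-22.

2027-08-22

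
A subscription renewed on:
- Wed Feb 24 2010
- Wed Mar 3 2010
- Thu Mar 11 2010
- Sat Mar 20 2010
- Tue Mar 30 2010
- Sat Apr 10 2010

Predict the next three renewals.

Thu Apr 22 2010, Wed May 5 2010, Wed May 19 2010

The spacing grows by 1 each time: 7, 8, 9, 10, 11 days.
Next gap: 12 days. Sat Apr 10 2010 + 12 days = Thu Apr 22 2010.
Next gap: 13 days. Thu Apr 22 2010 + 13 days = Wed May 5 2010.
Next gap: 14 days. Wed May 5 2010 + 14 days = Wed May 19 2010.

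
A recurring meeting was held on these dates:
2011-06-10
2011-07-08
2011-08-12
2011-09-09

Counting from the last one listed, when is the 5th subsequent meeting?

2012-02-10

All dates are Fridays, 28, 35, 28 days apart.
Specifically, the 2nd Friday of each month.
2nd Friday of October 2011: 2011-10-14.
November 2011 — 2nd Friday is 2011-11-11.
December 2011 — 2nd Friday is 2011-12-09.
2nd Friday of January 2012: 2012-01-13.
2nd Friday of February 2012: 2012-02-10.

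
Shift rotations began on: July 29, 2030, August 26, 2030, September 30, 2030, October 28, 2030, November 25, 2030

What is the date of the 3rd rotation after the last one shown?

February 24, 2031

All Mondays; the gaps (28, 35, 28, 28) vary with month length.
This is the last Monday of each month.
December 2030 ends with Monday December 30, 2030.
Last Monday of January 2031: January 27, 2031.
Last Monday of February 2031: February 24, 2031.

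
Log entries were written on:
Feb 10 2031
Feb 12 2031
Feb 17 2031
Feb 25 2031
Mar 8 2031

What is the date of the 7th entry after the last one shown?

Aug 16 2031

Intervals are 2, 5, 8, 11 days — an arithmetic progression with common difference 3.
Next gap: 14 days. Mar 8 2031 + 14 days = Mar 22 2031.
Next gap: 17 days. Mar 22 2031 + 17 days = Apr 8 2031.
Next gap: 20 days. Apr 8 2031 + 20 days = Apr 28 2031.
Next gap: 23 days. Apr 28 2031 + 23 days = May 21 2031.
Next gap: 26 days. May 21 2031 + 26 days = Jun 16 2031.
Next gap: 29 days. Jun 16 2031 + 29 days = Jul 15 2031.
Next gap: 32 days. Jul 15 2031 + 32 days = Aug 16 2031.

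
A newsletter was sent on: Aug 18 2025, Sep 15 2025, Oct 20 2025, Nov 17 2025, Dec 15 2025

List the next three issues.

All dates are Mondays, 28, 35, 28, 28 days apart.
Specifically, the 3rd Monday of each month.
3rd Monday of January 2026: Jan 19 2026.
3rd Monday of February 2026: Feb 16 2026.
March 2026 — 3rd Monday is Mar 16 2026.

Jan 19 2026, Feb 16 2026, Mar 16 2026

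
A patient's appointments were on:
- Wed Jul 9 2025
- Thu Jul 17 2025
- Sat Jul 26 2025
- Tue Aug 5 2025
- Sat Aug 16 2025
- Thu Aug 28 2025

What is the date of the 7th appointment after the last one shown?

Thu Dec 18 2025

Gaps: 8, 9, 10, 11, 12 days — each gap is 1 larger than the previous one.
Next gap: 13 days. Thu Aug 28 2025 + 13 days = Wed Sep 10 2025.
Next gap: 14 days. Wed Sep 10 2025 + 14 days = Wed Sep 24 2025.
Next gap: 15 days. Wed Sep 24 2025 + 15 days = Thu Oct 9 2025.
Next gap: 16 days. Thu Oct 9 2025 + 16 days = Sat Oct 25 2025.
Next gap: 17 days. Sat Oct 25 2025 + 17 days = Tue Nov 11 2025.
Next gap: 18 days. Tue Nov 11 2025 + 18 days = Sat Nov 29 2025.
Next gap: 19 days. Sat Nov 29 2025 + 19 days = Thu Dec 18 2025.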